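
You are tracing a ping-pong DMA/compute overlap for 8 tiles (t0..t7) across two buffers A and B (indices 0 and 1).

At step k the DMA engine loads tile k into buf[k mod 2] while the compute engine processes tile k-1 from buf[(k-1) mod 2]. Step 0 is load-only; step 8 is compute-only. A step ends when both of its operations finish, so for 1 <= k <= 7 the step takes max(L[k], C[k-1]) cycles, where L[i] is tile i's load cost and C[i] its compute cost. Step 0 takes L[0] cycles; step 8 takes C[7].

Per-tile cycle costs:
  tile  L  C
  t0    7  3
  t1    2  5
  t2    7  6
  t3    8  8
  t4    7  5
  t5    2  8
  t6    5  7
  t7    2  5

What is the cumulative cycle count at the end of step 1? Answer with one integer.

end_cycle[1] = 10

k=0 load=t0/7c comp=- wait=7 total=7
k=1 load=t1/2c comp=t0/3c wait=3 total=10
k=2 load=t2/7c comp=t1/5c wait=7 total=17
k=3 load=t3/8c comp=t2/6c wait=8 total=25
k=4 load=t4/7c comp=t3/8c wait=8 total=33
k=5 load=t5/2c comp=t4/5c wait=5 total=38
k=6 load=t6/5c comp=t5/8c wait=8 total=46
k=7 load=t7/2c comp=t6/7c wait=7 total=53
k=8 load=- comp=t7/5c wait=5 total=58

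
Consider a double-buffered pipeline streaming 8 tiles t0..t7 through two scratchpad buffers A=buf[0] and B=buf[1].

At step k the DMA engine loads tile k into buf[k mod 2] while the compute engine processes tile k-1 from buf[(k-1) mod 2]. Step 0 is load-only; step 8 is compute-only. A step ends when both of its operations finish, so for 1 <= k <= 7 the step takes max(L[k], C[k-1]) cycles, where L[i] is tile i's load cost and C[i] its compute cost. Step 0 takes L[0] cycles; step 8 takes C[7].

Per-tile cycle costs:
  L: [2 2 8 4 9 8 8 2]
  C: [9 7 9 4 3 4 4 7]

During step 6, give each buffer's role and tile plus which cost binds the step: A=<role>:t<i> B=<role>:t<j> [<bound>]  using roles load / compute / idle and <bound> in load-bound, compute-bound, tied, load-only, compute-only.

step 6: A=load:t6 B=compute:t5 [load-bound]

[0] DMA t0→A (2c) ∥ CU idle ⇒ 2c, clock 2
[1] DMA t1→B (2c) ∥ CU A:t0 (9c) ⇒ 9c, clock 11
[2] DMA t2→A (8c) ∥ CU B:t1 (7c) ⇒ 8c, clock 19
[3] DMA t3→B (4c) ∥ CU A:t2 (9c) ⇒ 9c, clock 28
[4] DMA t4→A (9c) ∥ CU B:t3 (4c) ⇒ 9c, clock 37
[5] DMA t5→B (8c) ∥ CU A:t4 (3c) ⇒ 8c, clock 45
[6] DMA t6→A (8c) ∥ CU B:t5 (4c) ⇒ 8c, clock 53
[7] DMA t7→B (2c) ∥ CU A:t6 (4c) ⇒ 4c, clock 57
[8] DMA idle ∥ CU B:t7 (7c) ⇒ 7c, clock 64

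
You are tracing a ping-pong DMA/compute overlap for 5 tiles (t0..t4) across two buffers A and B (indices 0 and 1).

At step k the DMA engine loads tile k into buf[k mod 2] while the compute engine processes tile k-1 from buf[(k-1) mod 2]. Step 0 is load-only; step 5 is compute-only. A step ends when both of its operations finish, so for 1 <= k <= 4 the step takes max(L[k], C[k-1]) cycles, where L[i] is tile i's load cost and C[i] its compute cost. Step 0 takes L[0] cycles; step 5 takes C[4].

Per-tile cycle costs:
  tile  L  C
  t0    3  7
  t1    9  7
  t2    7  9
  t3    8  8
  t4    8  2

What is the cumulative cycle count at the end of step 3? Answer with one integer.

[0] DMA t0→A (3c) ∥ CU idle ⇒ 3c, clock 3
[1] DMA t1→B (9c) ∥ CU A:t0 (7c) ⇒ 9c, clock 12
[2] DMA t2→A (7c) ∥ CU B:t1 (7c) ⇒ 7c, clock 19
[3] DMA t3→B (8c) ∥ CU A:t2 (9c) ⇒ 9c, clock 28
[4] DMA t4→A (8c) ∥ CU B:t3 (8c) ⇒ 8c, clock 36
[5] DMA idle ∥ CU A:t4 (2c) ⇒ 2c, clock 38

end_cycle[3] = 28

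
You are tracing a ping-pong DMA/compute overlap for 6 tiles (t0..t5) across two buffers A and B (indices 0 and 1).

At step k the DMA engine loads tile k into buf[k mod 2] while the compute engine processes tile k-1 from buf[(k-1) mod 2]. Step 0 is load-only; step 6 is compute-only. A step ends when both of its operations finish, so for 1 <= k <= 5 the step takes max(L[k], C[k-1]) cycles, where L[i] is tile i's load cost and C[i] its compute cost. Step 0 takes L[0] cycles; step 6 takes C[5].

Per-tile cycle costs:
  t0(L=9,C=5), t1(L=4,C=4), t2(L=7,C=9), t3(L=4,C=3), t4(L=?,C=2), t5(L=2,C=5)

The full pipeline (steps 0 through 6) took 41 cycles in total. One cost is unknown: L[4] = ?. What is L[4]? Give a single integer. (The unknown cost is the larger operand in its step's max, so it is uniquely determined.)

L[4] = 4

step 0: dur = L[0]=9 = 9
step 1: dur = max(L[1]=4, C[0]=5) = 5
step 2: dur = max(L[2]=7, C[1]=4) = 7
step 3: dur = max(L[3]=4, C[2]=9) = 9
step 4: dur = max(L[4]=?, C[3]=3) = L[4]  (unknown; binding)
step 5: dur = max(L[5]=2, C[4]=2) = 2
step 6: dur = C[5]=5 = 5
sum of known step durations = 37
dur[4] = total - known = 41 - 37 = 4
L[4] is the binding max in step 4, so L[4] = dur[4] = 4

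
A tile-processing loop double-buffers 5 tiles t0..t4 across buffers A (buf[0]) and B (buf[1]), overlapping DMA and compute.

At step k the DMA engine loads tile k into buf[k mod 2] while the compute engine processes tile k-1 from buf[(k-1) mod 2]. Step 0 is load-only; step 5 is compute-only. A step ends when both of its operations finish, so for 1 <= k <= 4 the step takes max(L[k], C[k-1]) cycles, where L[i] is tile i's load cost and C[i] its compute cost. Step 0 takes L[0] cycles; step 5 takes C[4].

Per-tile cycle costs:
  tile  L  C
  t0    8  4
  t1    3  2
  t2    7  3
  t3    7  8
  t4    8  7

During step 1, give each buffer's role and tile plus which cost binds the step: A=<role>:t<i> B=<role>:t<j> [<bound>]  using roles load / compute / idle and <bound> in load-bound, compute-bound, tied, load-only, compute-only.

step 1: A=compute:t0 B=load:t1 [compute-bound]

[0] DMA t0→A (8c) ∥ CU idle ⇒ 8c, clock 8
[1] DMA t1→B (3c) ∥ CU A:t0 (4c) ⇒ 4c, clock 12
[2] DMA t2→A (7c) ∥ CU B:t1 (2c) ⇒ 7c, clock 19
[3] DMA t3→B (7c) ∥ CU A:t2 (3c) ⇒ 7c, clock 26
[4] DMA t4→A (8c) ∥ CU B:t3 (8c) ⇒ 8c, clock 34
[5] DMA idle ∥ CU A:t4 (7c) ⇒ 7c, clock 41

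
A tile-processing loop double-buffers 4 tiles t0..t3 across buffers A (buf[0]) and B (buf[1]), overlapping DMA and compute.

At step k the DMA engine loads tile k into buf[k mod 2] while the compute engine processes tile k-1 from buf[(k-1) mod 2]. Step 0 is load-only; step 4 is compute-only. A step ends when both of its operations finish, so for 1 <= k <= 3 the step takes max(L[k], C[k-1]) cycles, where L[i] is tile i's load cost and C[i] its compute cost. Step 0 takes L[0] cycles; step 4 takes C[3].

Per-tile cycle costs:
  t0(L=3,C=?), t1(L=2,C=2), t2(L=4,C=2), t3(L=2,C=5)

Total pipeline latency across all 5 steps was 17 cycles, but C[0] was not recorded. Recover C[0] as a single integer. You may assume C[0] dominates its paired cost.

C[0] = 3

step 0 → dur = L[0]=3 = 3
step 1 → dur = max(L[1]=2, C[0]=?) = C[0]  (unknown; binding)
step 2 → dur = max(L[2]=4, C[1]=2) = 4
step 3 → dur = max(L[3]=2, C[2]=2) = 2
step 4 → dur = C[3]=5 = 5
sum of known step durations = 14
dur[1] = total - known = 17 - 14 = 3
C[0] is the binding max in step 1, so C[0] = dur[1] = 3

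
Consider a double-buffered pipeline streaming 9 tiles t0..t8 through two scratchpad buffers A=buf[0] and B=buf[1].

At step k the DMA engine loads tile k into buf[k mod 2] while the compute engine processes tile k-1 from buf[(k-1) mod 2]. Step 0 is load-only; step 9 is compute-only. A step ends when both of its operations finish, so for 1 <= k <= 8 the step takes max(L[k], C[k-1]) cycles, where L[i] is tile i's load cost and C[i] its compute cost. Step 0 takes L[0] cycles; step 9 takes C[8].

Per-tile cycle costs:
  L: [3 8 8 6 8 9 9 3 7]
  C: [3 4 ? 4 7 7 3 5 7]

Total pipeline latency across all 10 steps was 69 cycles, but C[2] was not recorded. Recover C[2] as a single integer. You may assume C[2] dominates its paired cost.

step 0 | dur = L[0]=3 = 3
step 1 | dur = max(L[1]=8, C[0]=3) = 8
step 2 | dur = max(L[2]=8, C[1]=4) = 8
step 3 | dur = max(L[3]=6, C[2]=?) = C[2]  (unknown; binding)
step 4 | dur = max(L[4]=8, C[3]=4) = 8
step 5 | dur = max(L[5]=9, C[4]=7) = 9
step 6 | dur = max(L[6]=9, C[5]=7) = 9
step 7 | dur = max(L[7]=3, C[6]=3) = 3
step 8 | dur = max(L[8]=7, C[7]=5) = 7
step 9 | dur = C[8]=7 = 7
sum of known step durations = 62
dur[3] = total - known = 69 - 62 = 7
C[2] is the binding max in step 3, so C[2] = dur[3] = 7

C[2] = 7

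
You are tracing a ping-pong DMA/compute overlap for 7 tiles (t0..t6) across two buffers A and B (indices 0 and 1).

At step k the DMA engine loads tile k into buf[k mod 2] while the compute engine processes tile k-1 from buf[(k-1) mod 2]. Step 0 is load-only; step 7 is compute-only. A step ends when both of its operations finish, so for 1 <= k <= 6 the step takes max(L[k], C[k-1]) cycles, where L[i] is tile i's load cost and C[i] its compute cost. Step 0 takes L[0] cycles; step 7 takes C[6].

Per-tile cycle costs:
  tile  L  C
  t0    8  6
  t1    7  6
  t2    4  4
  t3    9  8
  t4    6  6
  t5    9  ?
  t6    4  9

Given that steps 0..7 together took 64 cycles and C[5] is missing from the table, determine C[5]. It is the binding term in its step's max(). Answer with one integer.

step 0 | dur = L[0]=8 = 8
step 1 | dur = max(L[1]=7, C[0]=6) = 7
step 2 | dur = max(L[2]=4, C[1]=6) = 6
step 3 | dur = max(L[3]=9, C[2]=4) = 9
step 4 | dur = max(L[4]=6, C[3]=8) = 8
step 5 | dur = max(L[5]=9, C[4]=6) = 9
step 6 | dur = max(L[6]=4, C[5]=?) = C[5]  (unknown; binding)
step 7 | dur = C[6]=9 = 9
sum of known step durations = 56
dur[6] = total - known = 64 - 56 = 8
C[5] is the binding max in step 6, so C[5] = dur[6] = 8

C[5] = 8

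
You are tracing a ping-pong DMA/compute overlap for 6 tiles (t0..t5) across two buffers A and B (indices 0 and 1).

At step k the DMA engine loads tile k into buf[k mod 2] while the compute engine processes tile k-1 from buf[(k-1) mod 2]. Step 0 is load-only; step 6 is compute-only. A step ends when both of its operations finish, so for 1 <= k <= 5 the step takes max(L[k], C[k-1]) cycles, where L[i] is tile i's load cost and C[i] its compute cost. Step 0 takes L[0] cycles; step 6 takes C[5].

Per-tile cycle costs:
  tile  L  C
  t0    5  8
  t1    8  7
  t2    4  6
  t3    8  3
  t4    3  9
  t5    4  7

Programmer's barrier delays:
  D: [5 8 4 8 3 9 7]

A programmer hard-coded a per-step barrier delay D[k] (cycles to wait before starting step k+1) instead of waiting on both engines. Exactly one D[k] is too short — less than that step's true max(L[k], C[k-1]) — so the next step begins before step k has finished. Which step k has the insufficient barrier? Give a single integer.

[0] required=L[0]=5=5 vs D=5 ok
[1] required=max(L[1]=8,C[0]=8)=8 vs D=8 ok
[2] required=max(L[2]=4,C[1]=7)=7 vs D=4 SHORT
[3] required=max(L[3]=8,C[2]=6)=8 vs D=8 ok
[4] required=max(L[4]=3,C[3]=3)=3 vs D=3 ok
[5] required=max(L[5]=4,C[4]=9)=9 vs D=9 ok
[6] required=C[5]=7=7 vs D=7 ok

hazard at step 2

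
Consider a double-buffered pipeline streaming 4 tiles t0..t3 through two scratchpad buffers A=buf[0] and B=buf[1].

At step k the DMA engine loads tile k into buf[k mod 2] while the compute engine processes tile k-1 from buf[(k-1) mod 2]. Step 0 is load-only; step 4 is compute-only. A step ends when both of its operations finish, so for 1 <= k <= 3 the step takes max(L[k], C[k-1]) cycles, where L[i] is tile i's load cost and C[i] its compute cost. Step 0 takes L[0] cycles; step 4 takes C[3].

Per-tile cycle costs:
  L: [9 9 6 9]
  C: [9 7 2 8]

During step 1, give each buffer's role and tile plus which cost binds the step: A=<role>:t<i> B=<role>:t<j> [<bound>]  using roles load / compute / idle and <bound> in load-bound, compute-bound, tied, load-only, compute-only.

step 1: A=compute:t0 B=load:t1 [tied]

step 0: L[0]=9 → dur=9, Σ=9 | A=load:t0 B=idle [load-only]
step 1: L[1]=9 C[0]=9 → dur=9, Σ=18 | A=compute:t0 B=load:t1 [tied]
step 2: L[2]=6 C[1]=7 → dur=7, Σ=25 | A=load:t2 B=compute:t1 [compute-bound]
step 3: L[3]=9 C[2]=2 → dur=9, Σ=34 | A=compute:t2 B=load:t3 [load-bound]
step 4: C[3]=8 → dur=8, Σ=42 | A=idle B=compute:t3 [compute-only]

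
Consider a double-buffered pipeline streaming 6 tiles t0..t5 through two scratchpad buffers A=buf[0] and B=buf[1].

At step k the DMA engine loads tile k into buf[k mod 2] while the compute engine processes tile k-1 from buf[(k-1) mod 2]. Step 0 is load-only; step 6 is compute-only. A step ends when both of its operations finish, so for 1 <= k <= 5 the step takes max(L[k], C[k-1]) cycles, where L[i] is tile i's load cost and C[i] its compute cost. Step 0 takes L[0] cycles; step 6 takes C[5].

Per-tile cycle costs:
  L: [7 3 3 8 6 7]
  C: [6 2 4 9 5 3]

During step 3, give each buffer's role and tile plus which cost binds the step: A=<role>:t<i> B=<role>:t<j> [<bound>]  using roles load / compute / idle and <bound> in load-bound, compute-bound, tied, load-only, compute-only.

step 3: A=compute:t2 B=load:t3 [load-bound]

  0. 7=7c; end=7; A:t0 B:-
  1. max(3,6)=6c; end=13; A:t0 B:t1
  2. max(3,2)=3c; end=16; A:t2 B:t1
  3. max(8,4)=8c; end=24; A:t2 B:t3
  4. max(6,9)=9c; end=33; A:t4 B:t3
  5. max(7,5)=7c; end=40; A:t4 B:t5
  6. 3=3c; end=43; A:t4 B:t5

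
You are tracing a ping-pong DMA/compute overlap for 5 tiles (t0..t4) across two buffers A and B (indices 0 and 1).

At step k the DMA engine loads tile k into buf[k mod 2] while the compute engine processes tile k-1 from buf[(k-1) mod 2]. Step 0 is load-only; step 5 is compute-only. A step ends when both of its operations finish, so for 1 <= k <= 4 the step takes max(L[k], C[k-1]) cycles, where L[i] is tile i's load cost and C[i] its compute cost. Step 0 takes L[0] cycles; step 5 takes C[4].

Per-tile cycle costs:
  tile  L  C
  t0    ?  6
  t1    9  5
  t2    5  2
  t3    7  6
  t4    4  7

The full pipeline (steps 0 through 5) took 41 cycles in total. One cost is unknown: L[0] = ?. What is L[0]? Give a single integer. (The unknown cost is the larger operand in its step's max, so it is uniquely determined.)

step 0 | dur = L[0]=? = L[0]  (unknown; binding)
step 1 | dur = max(L[1]=9, C[0]=6) = 9
step 2 | dur = max(L[2]=5, C[1]=5) = 5
step 3 | dur = max(L[3]=7, C[2]=2) = 7
step 4 | dur = max(L[4]=4, C[3]=6) = 6
step 5 | dur = C[4]=7 = 7
sum of known step durations = 34
dur[0] = total - known = 41 - 34 = 7
L[0] is the binding max in step 0, so L[0] = dur[0] = 7

L[0] = 7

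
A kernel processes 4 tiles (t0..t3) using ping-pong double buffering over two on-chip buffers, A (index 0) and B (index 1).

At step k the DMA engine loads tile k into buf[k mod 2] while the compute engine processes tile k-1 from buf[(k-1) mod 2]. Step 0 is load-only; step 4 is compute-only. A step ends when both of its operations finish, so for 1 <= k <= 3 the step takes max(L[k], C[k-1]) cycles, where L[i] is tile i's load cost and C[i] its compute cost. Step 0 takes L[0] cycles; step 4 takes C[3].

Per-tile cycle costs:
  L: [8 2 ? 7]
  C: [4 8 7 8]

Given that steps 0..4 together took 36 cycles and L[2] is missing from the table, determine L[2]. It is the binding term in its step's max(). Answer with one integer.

step 0 → dur = L[0]=8 = 8
step 1 → dur = max(L[1]=2, C[0]=4) = 4
step 2 → dur = max(L[2]=?, C[1]=8) = L[2]  (unknown; binding)
step 3 → dur = max(L[3]=7, C[2]=7) = 7
step 4 → dur = C[3]=8 = 8
sum of known step durations = 27
dur[2] = total - known = 36 - 27 = 9
L[2] is the binding max in step 2, so L[2] = dur[2] = 9

L[2] = 9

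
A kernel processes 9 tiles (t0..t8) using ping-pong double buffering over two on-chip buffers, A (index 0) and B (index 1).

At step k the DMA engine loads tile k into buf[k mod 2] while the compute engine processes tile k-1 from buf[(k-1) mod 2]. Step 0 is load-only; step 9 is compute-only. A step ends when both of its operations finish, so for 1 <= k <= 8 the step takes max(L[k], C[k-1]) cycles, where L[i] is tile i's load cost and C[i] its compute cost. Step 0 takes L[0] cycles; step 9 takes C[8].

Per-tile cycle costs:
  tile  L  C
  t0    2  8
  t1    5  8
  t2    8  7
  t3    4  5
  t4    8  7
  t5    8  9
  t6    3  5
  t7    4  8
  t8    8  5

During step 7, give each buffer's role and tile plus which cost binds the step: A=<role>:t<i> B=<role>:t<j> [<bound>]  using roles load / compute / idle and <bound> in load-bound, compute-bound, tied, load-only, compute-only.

k=0 load=t0/2c comp=- wait=2 total=2
k=1 load=t1/5c comp=t0/8c wait=8 total=10
k=2 load=t2/8c comp=t1/8c wait=8 total=18
k=3 load=t3/4c comp=t2/7c wait=7 total=25
k=4 load=t4/8c comp=t3/5c wait=8 total=33
k=5 load=t5/8c comp=t4/7c wait=8 total=41
k=6 load=t6/3c comp=t5/9c wait=9 total=50
k=7 load=t7/4c comp=t6/5c wait=5 total=55
k=8 load=t8/8c comp=t7/8c wait=8 total=63
k=9 load=- comp=t8/5c wait=5 total=68

step 7: A=compute:t6 B=load:t7 [compute-bound]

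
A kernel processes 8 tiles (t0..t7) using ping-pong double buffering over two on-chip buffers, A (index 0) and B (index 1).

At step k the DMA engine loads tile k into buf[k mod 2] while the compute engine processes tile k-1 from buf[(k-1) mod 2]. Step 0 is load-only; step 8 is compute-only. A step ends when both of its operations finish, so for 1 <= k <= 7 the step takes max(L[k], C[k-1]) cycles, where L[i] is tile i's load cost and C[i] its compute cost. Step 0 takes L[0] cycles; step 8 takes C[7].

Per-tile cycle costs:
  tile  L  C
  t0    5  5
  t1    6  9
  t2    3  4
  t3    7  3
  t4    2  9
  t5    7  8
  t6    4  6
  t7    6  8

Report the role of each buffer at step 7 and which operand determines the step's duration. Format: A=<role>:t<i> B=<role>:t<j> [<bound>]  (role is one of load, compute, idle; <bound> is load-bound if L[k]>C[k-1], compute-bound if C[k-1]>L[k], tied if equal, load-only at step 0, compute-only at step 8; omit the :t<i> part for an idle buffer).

step 7: A=compute:t6 B=load:t7 [tied]

step 0: L[0]=5 → dur=5, Σ=5 | A=load:t0 B=idle [load-only]
step 1: L[1]=6 C[0]=5 → dur=6, Σ=11 | A=compute:t0 B=load:t1 [load-bound]
step 2: L[2]=3 C[1]=9 → dur=9, Σ=20 | A=load:t2 B=compute:t1 [compute-bound]
step 3: L[3]=7 C[2]=4 → dur=7, Σ=27 | A=compute:t2 B=load:t3 [load-bound]
step 4: L[4]=2 C[3]=3 → dur=3, Σ=30 | A=load:t4 B=compute:t3 [compute-bound]
step 5: L[5]=7 C[4]=9 → dur=9, Σ=39 | A=compute:t4 B=load:t5 [compute-bound]
step 6: L[6]=4 C[5]=8 → dur=8, Σ=47 | A=load:t6 B=compute:t5 [compute-bound]
step 7: L[7]=6 C[6]=6 → dur=6, Σ=53 | A=compute:t6 B=load:t7 [tied]
step 8: C[7]=8 → dur=8, Σ=61 | A=idle B=compute:t7 [compute-only]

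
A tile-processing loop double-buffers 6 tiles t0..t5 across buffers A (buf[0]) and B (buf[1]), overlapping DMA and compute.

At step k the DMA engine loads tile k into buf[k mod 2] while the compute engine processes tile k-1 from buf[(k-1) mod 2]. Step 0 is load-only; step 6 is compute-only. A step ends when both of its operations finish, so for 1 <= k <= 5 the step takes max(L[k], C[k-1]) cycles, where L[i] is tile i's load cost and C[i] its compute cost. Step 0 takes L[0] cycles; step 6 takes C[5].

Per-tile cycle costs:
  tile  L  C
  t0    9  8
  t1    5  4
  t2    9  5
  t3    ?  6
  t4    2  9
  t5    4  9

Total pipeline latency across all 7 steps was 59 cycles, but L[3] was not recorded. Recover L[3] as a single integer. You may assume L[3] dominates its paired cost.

L[3] = 9

step 0 | dur = L[0]=9 = 9
step 1 | dur = max(L[1]=5, C[0]=8) = 8
step 2 | dur = max(L[2]=9, C[1]=4) = 9
step 3 | dur = max(L[3]=?, C[2]=5) = L[3]  (unknown; binding)
step 4 | dur = max(L[4]=2, C[3]=6) = 6
step 5 | dur = max(L[5]=4, C[4]=9) = 9
step 6 | dur = C[5]=9 = 9
sum of known step durations = 50
dur[3] = total - known = 59 - 50 = 9
L[3] is the binding max in step 3, so L[3] = dur[3] = 9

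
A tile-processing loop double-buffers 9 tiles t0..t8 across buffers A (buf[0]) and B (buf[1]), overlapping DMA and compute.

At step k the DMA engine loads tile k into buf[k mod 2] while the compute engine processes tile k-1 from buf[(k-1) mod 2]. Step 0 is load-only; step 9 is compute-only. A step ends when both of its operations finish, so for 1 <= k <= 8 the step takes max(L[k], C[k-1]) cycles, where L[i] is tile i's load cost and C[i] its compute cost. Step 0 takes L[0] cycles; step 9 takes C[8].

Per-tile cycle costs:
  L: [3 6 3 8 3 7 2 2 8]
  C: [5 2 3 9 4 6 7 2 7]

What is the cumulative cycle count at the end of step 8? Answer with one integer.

end_cycle[8] = 57

[0] DMA t0→A (3c) ∥ CU idle ⇒ 3c, clock 3
[1] DMA t1→B (6c) ∥ CU A:t0 (5c) ⇒ 6c, clock 9
[2] DMA t2→A (3c) ∥ CU B:t1 (2c) ⇒ 3c, clock 12
[3] DMA t3→B (8c) ∥ CU A:t2 (3c) ⇒ 8c, clock 20
[4] DMA t4→A (3c) ∥ CU B:t3 (9c) ⇒ 9c, clock 29
[5] DMA t5→B (7c) ∥ CU A:t4 (4c) ⇒ 7c, clock 36
[6] DMA t6→A (2c) ∥ CU B:t5 (6c) ⇒ 6c, clock 42
[7] DMA t7→B (2c) ∥ CU A:t6 (7c) ⇒ 7c, clock 49
[8] DMA t8→A (8c) ∥ CU B:t7 (2c) ⇒ 8c, clock 57
[9] DMA idle ∥ CU A:t8 (7c) ⇒ 7c, clock 64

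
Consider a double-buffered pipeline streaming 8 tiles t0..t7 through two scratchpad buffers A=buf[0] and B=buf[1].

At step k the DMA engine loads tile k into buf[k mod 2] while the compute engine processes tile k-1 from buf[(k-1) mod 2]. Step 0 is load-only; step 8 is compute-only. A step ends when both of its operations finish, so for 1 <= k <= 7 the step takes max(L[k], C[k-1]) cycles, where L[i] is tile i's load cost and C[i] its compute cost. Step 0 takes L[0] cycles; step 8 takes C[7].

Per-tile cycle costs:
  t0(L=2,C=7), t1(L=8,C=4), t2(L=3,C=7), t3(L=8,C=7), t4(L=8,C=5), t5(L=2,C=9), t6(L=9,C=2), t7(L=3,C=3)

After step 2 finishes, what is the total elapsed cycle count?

end_cycle[2] = 14

[0] DMA t0→A (2c) ∥ CU idle ⇒ 2c, clock 2
[1] DMA t1→B (8c) ∥ CU A:t0 (7c) ⇒ 8c, clock 10
[2] DMA t2→A (3c) ∥ CU B:t1 (4c) ⇒ 4c, clock 14
[3] DMA t3→B (8c) ∥ CU A:t2 (7c) ⇒ 8c, clock 22
[4] DMA t4→A (8c) ∥ CU B:t3 (7c) ⇒ 8c, clock 30
[5] DMA t5→B (2c) ∥ CU A:t4 (5c) ⇒ 5c, clock 35
[6] DMA t6→A (9c) ∥ CU B:t5 (9c) ⇒ 9c, clock 44
[7] DMA t7→B (3c) ∥ CU A:t6 (2c) ⇒ 3c, clock 47
[8] DMA idle ∥ CU B:t7 (3c) ⇒ 3c, clock 50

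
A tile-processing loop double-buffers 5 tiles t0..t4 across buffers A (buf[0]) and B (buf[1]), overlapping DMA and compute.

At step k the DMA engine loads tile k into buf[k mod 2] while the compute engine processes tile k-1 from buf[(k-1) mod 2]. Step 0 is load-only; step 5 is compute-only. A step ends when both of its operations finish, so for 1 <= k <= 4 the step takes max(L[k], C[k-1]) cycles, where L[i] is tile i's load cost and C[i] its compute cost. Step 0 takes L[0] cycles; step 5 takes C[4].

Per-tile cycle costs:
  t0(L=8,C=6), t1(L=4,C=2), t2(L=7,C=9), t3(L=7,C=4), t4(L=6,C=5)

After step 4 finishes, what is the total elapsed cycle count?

step 0: L[0]=8 → dur=8, Σ=8 | A=load:t0 B=idle [load-only]
step 1: L[1]=4 C[0]=6 → dur=6, Σ=14 | A=compute:t0 B=load:t1 [compute-bound]
step 2: L[2]=7 C[1]=2 → dur=7, Σ=21 | A=load:t2 B=compute:t1 [load-bound]
step 3: L[3]=7 C[2]=9 → dur=9, Σ=30 | A=compute:t2 B=load:t3 [compute-bound]
step 4: L[4]=6 C[3]=4 → dur=6, Σ=36 | A=load:t4 B=compute:t3 [load-bound]
step 5: C[4]=5 → dur=5, Σ=41 | A=compute:t4 B=idle [compute-only]

end_cycle[4] = 36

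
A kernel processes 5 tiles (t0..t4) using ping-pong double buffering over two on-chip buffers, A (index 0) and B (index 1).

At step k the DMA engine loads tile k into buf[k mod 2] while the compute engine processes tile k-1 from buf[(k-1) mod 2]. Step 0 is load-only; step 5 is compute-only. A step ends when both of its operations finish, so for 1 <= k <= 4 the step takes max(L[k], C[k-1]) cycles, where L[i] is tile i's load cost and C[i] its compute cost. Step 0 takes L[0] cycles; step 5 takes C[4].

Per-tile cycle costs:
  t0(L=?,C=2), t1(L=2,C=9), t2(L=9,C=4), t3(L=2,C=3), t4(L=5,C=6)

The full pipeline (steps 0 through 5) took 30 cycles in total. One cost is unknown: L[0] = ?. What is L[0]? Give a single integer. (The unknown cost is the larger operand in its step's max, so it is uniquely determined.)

L[0] = 4

step 0: dur = L[0]=? = L[0]  (unknown; binding)
step 1: dur = max(L[1]=2, C[0]=2) = 2
step 2: dur = max(L[2]=9, C[1]=9) = 9
step 3: dur = max(L[3]=2, C[2]=4) = 4
step 4: dur = max(L[4]=5, C[3]=3) = 5
step 5: dur = C[4]=6 = 6
sum of known step durations = 26
dur[0] = total - known = 30 - 26 = 4
L[0] is the binding max in step 0, so L[0] = dur[0] = 4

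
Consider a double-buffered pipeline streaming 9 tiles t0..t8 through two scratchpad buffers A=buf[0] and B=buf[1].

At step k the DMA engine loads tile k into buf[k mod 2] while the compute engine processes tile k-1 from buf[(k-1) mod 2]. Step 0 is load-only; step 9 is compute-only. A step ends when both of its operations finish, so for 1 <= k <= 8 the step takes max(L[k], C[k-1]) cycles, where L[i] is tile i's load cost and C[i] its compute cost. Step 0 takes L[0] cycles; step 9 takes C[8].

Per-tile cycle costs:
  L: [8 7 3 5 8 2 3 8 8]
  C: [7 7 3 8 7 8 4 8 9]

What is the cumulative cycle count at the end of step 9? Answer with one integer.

end_cycle[9] = 75

step 0: L[0]=8 → dur=8, Σ=8 | A=load:t0 B=idle [load-only]
step 1: L[1]=7 C[0]=7 → dur=7, Σ=15 | A=compute:t0 B=load:t1 [tied]
step 2: L[2]=3 C[1]=7 → dur=7, Σ=22 | A=load:t2 B=compute:t1 [compute-bound]
step 3: L[3]=5 C[2]=3 → dur=5, Σ=27 | A=compute:t2 B=load:t3 [load-bound]
step 4: L[4]=8 C[3]=8 → dur=8, Σ=35 | A=load:t4 B=compute:t3 [tied]
step 5: L[5]=2 C[4]=7 → dur=7, Σ=42 | A=compute:t4 B=load:t5 [compute-bound]
step 6: L[6]=3 C[5]=8 → dur=8, Σ=50 | A=load:t6 B=compute:t5 [compute-bound]
step 7: L[7]=8 C[6]=4 → dur=8, Σ=58 | A=compute:t6 B=load:t7 [load-bound]
step 8: L[8]=8 C[7]=8 → dur=8, Σ=66 | A=load:t8 B=compute:t7 [tied]
step 9: C[8]=9 → dur=9, Σ=75 | A=compute:t8 B=idle [compute-only]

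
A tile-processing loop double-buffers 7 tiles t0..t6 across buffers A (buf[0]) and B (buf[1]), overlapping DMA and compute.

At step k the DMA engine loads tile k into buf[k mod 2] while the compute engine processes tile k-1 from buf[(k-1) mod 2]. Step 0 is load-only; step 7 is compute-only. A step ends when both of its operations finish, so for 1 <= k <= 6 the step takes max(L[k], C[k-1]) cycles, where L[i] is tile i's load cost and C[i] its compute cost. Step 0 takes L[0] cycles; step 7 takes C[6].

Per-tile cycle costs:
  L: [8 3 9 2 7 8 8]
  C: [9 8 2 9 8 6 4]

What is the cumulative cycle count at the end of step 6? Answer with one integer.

end_cycle[6] = 53

step 0: L[0]=8 → dur=8, Σ=8 | A=load:t0 B=idle [load-only]
step 1: L[1]=3 C[0]=9 → dur=9, Σ=17 | A=compute:t0 B=load:t1 [compute-bound]
step 2: L[2]=9 C[1]=8 → dur=9, Σ=26 | A=load:t2 B=compute:t1 [load-bound]
step 3: L[3]=2 C[2]=2 → dur=2, Σ=28 | A=compute:t2 B=load:t3 [tied]
step 4: L[4]=7 C[3]=9 → dur=9, Σ=37 | A=load:t4 B=compute:t3 [compute-bound]
step 5: L[5]=8 C[4]=8 → dur=8, Σ=45 | A=compute:t4 B=load:t5 [tied]
step 6: L[6]=8 C[5]=6 → dur=8, Σ=53 | A=load:t6 B=compute:t5 [load-bound]
step 7: C[6]=4 → dur=4, Σ=57 | A=compute:t6 B=idle [compute-only]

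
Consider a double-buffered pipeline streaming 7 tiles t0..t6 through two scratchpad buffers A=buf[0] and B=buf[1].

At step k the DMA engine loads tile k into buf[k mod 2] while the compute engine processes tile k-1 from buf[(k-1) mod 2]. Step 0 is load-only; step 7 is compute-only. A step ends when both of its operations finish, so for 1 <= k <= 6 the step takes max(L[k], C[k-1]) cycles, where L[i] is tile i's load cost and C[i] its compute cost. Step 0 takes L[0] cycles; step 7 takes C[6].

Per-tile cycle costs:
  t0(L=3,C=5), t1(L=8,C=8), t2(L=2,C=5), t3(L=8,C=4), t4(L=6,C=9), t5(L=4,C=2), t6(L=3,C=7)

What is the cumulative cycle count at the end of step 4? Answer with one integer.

end_cycle[4] = 33

[0] DMA t0→A (3c) ∥ CU idle ⇒ 3c, clock 3
[1] DMA t1→B (8c) ∥ CU A:t0 (5c) ⇒ 8c, clock 11
[2] DMA t2→A (2c) ∥ CU B:t1 (8c) ⇒ 8c, clock 19
[3] DMA t3→B (8c) ∥ CU A:t2 (5c) ⇒ 8c, clock 27
[4] DMA t4→A (6c) ∥ CU B:t3 (4c) ⇒ 6c, clock 33
[5] DMA t5→B (4c) ∥ CU A:t4 (9c) ⇒ 9c, clock 42
[6] DMA t6→A (3c) ∥ CU B:t5 (2c) ⇒ 3c, clock 45
[7] DMA idle ∥ CU A:t6 (7c) ⇒ 7c, clock 52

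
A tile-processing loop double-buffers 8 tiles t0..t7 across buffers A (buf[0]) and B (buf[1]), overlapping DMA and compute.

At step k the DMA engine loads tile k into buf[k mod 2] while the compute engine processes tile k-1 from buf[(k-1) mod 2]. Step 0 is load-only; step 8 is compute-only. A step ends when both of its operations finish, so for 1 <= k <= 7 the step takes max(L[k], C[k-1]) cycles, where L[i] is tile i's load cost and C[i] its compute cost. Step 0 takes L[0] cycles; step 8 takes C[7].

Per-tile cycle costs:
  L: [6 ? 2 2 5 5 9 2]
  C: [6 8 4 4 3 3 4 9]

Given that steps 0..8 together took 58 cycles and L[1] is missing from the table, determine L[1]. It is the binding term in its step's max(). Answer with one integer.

step 0 → dur = L[0]=6 = 6
step 1 → dur = max(L[1]=?, C[0]=6) = L[1]  (unknown; binding)
step 2 → dur = max(L[2]=2, C[1]=8) = 8
step 3 → dur = max(L[3]=2, C[2]=4) = 4
step 4 → dur = max(L[4]=5, C[3]=4) = 5
step 5 → dur = max(L[5]=5, C[4]=3) = 5
step 6 → dur = max(L[6]=9, C[5]=3) = 9
step 7 → dur = max(L[7]=2, C[6]=4) = 4
step 8 → dur = C[7]=9 = 9
sum of known step durations = 50
dur[1] = total - known = 58 - 50 = 8
L[1] is the binding max in step 1, so L[1] = dur[1] = 8

L[1] = 8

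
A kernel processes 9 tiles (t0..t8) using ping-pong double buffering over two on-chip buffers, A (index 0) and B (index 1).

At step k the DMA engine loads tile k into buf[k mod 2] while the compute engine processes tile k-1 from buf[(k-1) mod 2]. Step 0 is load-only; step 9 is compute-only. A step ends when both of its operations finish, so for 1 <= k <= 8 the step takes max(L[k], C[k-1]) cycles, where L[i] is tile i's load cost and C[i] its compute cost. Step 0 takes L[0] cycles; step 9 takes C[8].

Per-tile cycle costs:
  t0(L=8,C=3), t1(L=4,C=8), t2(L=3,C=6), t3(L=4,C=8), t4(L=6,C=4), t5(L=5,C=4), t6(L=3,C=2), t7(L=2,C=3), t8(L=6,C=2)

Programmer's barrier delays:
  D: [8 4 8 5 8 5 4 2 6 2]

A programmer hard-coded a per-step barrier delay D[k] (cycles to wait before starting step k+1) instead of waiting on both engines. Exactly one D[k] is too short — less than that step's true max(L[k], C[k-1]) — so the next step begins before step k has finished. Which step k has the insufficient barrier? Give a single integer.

[0] required=L[0]=8=8 vs D=8 ok
[1] required=max(L[1]=4,C[0]=3)=4 vs D=4 ok
[2] required=max(L[2]=3,C[1]=8)=8 vs D=8 ok
[3] required=max(L[3]=4,C[2]=6)=6 vs D=5 SHORT
[4] required=max(L[4]=6,C[3]=8)=8 vs D=8 ok
[5] required=max(L[5]=5,C[4]=4)=5 vs D=5 ok
[6] required=max(L[6]=3,C[5]=4)=4 vs D=4 ok
[7] required=max(L[7]=2,C[6]=2)=2 vs D=2 ok
[8] required=max(L[8]=6,C[7]=3)=6 vs D=6 ok
[9] required=C[8]=2=2 vs D=2 ok

hazard at step 3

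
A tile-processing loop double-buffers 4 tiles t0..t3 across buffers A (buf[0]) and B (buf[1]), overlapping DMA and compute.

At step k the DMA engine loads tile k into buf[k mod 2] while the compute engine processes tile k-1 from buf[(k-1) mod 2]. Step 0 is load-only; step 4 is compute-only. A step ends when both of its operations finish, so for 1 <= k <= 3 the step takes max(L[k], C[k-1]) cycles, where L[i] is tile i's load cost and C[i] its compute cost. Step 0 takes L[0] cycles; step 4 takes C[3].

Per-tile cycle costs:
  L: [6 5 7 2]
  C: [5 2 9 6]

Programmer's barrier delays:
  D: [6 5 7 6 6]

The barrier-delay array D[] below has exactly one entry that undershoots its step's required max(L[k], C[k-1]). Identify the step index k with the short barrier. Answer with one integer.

step 0: need L[0]=6 = 6; D[0]=6 ok
step 1: need max(L[1]=5,C[0]=5) = 5; D[1]=5 ok
step 2: need max(L[2]=7,C[1]=2) = 7; D[2]=7 ok
step 3: need max(L[3]=2,C[2]=9) = 9; D[3]=6 SHORT
step 4: need C[3]=6 = 6; D[4]=6 ok

hazard at step 3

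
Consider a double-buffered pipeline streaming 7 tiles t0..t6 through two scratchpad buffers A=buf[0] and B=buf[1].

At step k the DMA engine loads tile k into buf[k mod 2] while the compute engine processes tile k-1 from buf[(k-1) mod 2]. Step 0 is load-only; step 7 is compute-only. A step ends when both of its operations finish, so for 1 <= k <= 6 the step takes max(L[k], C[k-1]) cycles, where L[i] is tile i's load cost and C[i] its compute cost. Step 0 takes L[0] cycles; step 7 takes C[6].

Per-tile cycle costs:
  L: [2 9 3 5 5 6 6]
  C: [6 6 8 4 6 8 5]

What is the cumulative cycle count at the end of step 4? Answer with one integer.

[0] DMA t0→A (2c) ∥ CU idle ⇒ 2c, clock 2
[1] DMA t1→B (9c) ∥ CU A:t0 (6c) ⇒ 9c, clock 11
[2] DMA t2→A (3c) ∥ CU B:t1 (6c) ⇒ 6c, clock 17
[3] DMA t3→B (5c) ∥ CU A:t2 (8c) ⇒ 8c, clock 25
[4] DMA t4→A (5c) ∥ CU B:t3 (4c) ⇒ 5c, clock 30
[5] DMA t5→B (6c) ∥ CU A:t4 (6c) ⇒ 6c, clock 36
[6] DMA t6→A (6c) ∥ CU B:t5 (8c) ⇒ 8c, clock 44
[7] DMA idle ∥ CU A:t6 (5c) ⇒ 5c, clock 49

end_cycle[4] = 30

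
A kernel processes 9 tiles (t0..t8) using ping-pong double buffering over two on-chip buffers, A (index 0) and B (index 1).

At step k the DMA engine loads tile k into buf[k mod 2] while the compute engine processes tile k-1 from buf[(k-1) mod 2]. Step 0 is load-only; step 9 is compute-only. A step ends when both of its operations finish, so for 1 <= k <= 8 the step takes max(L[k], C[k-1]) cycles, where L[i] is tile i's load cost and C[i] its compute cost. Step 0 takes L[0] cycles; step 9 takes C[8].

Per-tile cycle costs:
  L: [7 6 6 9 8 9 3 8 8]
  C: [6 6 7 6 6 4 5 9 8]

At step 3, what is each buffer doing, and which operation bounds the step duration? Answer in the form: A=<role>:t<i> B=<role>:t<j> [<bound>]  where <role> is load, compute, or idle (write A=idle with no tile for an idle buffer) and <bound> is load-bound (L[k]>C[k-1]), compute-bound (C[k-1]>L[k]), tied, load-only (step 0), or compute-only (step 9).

k=0 load=t0/7c comp=- wait=7 total=7
k=1 load=t1/6c comp=t0/6c wait=6 total=13
k=2 load=t2/6c comp=t1/6c wait=6 total=19
k=3 load=t3/9c comp=t2/7c wait=9 total=28
k=4 load=t4/8c comp=t3/6c wait=8 total=36
k=5 load=t5/9c comp=t4/6c wait=9 total=45
k=6 load=t6/3c comp=t5/4c wait=4 total=49
k=7 load=t7/8c comp=t6/5c wait=8 total=57
k=8 load=t8/8c comp=t7/9c wait=9 total=66
k=9 load=- comp=t8/8c wait=8 total=74

step 3: A=compute:t2 B=load:t3 [load-bound]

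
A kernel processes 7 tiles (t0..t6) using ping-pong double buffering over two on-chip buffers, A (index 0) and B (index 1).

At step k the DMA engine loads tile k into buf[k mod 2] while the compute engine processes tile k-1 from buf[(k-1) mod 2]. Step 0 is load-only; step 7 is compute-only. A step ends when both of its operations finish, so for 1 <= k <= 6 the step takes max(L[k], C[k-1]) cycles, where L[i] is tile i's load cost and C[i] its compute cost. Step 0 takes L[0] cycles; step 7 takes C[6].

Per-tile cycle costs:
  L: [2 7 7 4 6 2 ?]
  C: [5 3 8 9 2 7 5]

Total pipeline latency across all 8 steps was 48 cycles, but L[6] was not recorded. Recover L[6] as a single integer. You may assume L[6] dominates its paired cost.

step 0 | dur = L[0]=2 = 2
step 1 | dur = max(L[1]=7, C[0]=5) = 7
step 2 | dur = max(L[2]=7, C[1]=3) = 7
step 3 | dur = max(L[3]=4, C[2]=8) = 8
step 4 | dur = max(L[4]=6, C[3]=9) = 9
step 5 | dur = max(L[5]=2, C[4]=2) = 2
step 6 | dur = max(L[6]=?, C[5]=7) = L[6]  (unknown; binding)
step 7 | dur = C[6]=5 = 5
sum of known step durations = 40
dur[6] = total - known = 48 - 40 = 8
L[6] is the binding max in step 6, so L[6] = dur[6] = 8

L[6] = 8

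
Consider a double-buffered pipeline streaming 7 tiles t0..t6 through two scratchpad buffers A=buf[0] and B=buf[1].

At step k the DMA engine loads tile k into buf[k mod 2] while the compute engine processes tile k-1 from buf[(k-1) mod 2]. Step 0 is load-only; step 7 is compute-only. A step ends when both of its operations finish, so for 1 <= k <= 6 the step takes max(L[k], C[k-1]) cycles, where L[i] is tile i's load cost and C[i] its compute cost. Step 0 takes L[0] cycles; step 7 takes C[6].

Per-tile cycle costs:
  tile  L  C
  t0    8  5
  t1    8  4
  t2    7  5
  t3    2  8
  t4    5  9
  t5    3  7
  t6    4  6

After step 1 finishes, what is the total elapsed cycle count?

  0. 8=8c; end=8; A:t0 B:-
  1. max(8,5)=8c; end=16; A:t0 B:t1
  2. max(7,4)=7c; end=23; A:t2 B:t1
  3. max(2,5)=5c; end=28; A:t2 B:t3
  4. max(5,8)=8c; end=36; A:t4 B:t3
  5. max(3,9)=9c; end=45; A:t4 B:t5
  6. max(4,7)=7c; end=52; A:t6 B:t5
  7. 6=6c; end=58; A:t6 B:t5

end_cycle[1] = 16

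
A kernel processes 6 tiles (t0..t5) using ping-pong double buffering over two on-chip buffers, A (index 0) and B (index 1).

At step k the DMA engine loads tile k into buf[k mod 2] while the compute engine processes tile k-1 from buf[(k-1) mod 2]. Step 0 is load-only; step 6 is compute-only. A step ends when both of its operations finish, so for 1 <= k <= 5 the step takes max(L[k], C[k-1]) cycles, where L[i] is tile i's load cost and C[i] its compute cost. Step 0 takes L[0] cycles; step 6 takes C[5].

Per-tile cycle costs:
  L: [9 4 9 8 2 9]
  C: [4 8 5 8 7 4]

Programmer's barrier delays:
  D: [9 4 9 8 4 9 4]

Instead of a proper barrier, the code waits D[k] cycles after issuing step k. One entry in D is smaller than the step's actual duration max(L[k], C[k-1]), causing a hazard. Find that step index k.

hazard at step 4

step 0: need L[0]=9 = 9; D[0]=9 ok
step 1: need max(L[1]=4,C[0]=4) = 4; D[1]=4 ok
step 2: need max(L[2]=9,C[1]=8) = 9; D[2]=9 ok
step 3: need max(L[3]=8,C[2]=5) = 8; D[3]=8 ok
step 4: need max(L[4]=2,C[3]=8) = 8; D[4]=4 SHORT
step 5: need max(L[5]=9,C[4]=7) = 9; D[5]=9 ok
step 6: need C[5]=4 = 4; D[6]=4 ok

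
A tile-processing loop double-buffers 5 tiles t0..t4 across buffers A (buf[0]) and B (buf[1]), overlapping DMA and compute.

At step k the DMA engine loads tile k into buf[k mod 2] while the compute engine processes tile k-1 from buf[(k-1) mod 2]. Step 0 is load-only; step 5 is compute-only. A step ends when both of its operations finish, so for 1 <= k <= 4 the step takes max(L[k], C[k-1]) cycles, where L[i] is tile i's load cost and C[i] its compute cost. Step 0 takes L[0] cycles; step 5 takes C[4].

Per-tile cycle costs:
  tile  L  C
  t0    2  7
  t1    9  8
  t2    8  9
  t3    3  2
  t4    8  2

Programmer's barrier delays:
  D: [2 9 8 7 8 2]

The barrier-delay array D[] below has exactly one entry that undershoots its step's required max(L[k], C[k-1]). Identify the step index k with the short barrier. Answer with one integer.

k=0 barrier L[0]=2→2c, D[0]=2 ok
k=1 barrier max(L[1]=9,C[0]=7)→9c, D[1]=9 ok
k=2 barrier max(L[2]=8,C[1]=8)→8c, D[2]=8 ok
k=3 barrier max(L[3]=3,C[2]=9)→9c, D[3]=7 SHORT
k=4 barrier max(L[4]=8,C[3]=2)→8c, D[4]=8 ok
k=5 barrier C[4]=2→2c, D[5]=2 ok

hazard at step 3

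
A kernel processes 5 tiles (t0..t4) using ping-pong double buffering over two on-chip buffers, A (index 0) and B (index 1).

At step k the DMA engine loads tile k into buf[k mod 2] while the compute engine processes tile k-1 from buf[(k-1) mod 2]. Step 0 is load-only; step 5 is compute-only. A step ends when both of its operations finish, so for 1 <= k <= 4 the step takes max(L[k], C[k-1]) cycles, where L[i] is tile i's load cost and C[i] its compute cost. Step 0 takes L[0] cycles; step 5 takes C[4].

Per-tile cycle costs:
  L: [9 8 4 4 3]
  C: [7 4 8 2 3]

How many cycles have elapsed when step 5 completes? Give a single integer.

  0. 9=9c; end=9; A:t0 B:-
  1. max(8,7)=8c; end=17; A:t0 B:t1
  2. max(4,4)=4c; end=21; A:t2 B:t1
  3. max(4,8)=8c; end=29; A:t2 B:t3
  4. max(3,2)=3c; end=32; A:t4 B:t3
  5. 3=3c; end=35; A:t4 B:t3

end_cycle[5] = 35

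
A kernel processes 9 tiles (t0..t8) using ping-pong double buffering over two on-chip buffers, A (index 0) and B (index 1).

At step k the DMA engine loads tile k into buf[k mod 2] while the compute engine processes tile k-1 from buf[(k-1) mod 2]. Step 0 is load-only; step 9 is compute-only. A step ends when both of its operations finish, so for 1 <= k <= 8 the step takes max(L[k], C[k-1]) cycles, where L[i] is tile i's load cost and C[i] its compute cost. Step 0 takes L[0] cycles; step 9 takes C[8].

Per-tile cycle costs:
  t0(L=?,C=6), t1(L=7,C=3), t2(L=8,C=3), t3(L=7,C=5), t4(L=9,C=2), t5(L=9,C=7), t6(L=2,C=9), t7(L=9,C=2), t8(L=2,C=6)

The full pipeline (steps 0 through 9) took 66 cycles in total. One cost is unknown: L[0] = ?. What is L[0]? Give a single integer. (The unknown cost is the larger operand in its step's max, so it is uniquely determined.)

step 0 = dur = L[0]=? = L[0]  (unknown; binding)
step 1 = dur = max(L[1]=7, C[0]=6) = 7
step 2 = dur = max(L[2]=8, C[1]=3) = 8
step 3 = dur = max(L[3]=7, C[2]=3) = 7
step 4 = dur = max(L[4]=9, C[3]=5) = 9
step 5 = dur = max(L[5]=9, C[4]=2) = 9
step 6 = dur = max(L[6]=2, C[5]=7) = 7
step 7 = dur = max(L[7]=9, C[6]=9) = 9
step 8 = dur = max(L[8]=2, C[7]=2) = 2
step 9 = dur = C[8]=6 = 6
sum of known step durations = 64
dur[0] = total - known = 66 - 64 = 2
L[0] is the binding max in step 0, so L[0] = dur[0] = 2

L[0] = 2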